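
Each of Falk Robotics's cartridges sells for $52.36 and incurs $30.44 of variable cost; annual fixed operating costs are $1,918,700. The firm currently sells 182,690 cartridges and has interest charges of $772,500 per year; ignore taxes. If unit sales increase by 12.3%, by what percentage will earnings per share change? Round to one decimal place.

At 182,690 units, contribution = 182,690 × $21.92 = $4,004,564.80.
Operating income = contribution − fixed costs = $4,004,564.80 − $1,918,700 = $2,085,864.80.
After interest of $772,500.00, pre-tax earnings = $1,313,364.80.
DCL = total CM / (EBIT − I) = $4,004,564.80 / $1,313,364.80 = 3.0491.
EPS therefore changes by 3.0491 × (+12.3%) = +37.5%.

+37.5%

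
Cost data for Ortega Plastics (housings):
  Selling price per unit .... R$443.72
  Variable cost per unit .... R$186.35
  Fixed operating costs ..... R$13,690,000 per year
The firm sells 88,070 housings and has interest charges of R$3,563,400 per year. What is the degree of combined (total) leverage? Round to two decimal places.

Contribution at this volume is 88,070 × R$257.37 = R$22,666,575.90.
Subtracting fixed costs: EBIT = R$22,666,575.90 − R$13,690,000 = R$8,976,575.90. Interest = R$3,563,400.00, so EBIT − I = R$5,413,175.90.
DCL = contribution ÷ (EBIT − I) = R$22,666,575.90 ÷ R$5,413,175.90 = 4.1873.

4.19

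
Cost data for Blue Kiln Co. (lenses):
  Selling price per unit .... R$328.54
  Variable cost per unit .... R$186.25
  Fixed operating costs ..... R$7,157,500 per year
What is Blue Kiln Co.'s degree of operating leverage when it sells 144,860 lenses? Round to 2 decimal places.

1.53

Contribution at this volume is 144,860 × R$142.29 = R$20,612,129.40.
Operating income = contribution − fixed costs = R$20,612,129.40 − R$7,157,500 = R$13,454,629.40.
So DOL = total CM / EBIT = R$20,612,129.40 / R$13,454,629.40 = 1.5320.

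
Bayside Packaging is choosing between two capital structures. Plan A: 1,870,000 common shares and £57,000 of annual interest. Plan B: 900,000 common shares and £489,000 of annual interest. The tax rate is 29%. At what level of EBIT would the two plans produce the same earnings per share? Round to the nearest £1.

Set EPS_A = EPS_B: (EBIT − £57,000)(1 − 0.29) ÷ 1,870,000 = (EBIT − £489,000)(1 − 0.29) ÷ 900,000.
The (1 − t) factor cancels: (EBIT − 57,000) × 900,000 = (EBIT − 489,000) × 1,870,000.
EBIT × (1,870,000 − 900,000) = 489,000 × 1,870,000 − 57,000 × 900,000 = 863,130,000,000, so EBIT = 863,130,000,000 ÷ 970,000 = 889,824.74.

£889,825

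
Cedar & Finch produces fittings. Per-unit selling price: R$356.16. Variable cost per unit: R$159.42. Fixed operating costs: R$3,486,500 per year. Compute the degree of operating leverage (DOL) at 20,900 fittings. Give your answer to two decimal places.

6.58

At 20,900 units, contribution = 20,900 × R$196.74 = R$4,111,866.00.
EBIT = R$4,111,866.00 − R$3,486,500 = R$625,366.00.
So DOL = total CM / EBIT = R$4,111,866.00 / R$625,366.00 = 6.5751.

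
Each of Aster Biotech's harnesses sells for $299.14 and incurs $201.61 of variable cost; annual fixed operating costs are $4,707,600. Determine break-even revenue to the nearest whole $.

CM per unit = $299.14 − $201.61 = $97.53; CM ratio = $97.53 / $299.14 = 0.3260.
Break-even sales = FC ÷ CM ratio = $4,707,600 × $299.14 / $97.53 = $14,438,957.

$14,438,957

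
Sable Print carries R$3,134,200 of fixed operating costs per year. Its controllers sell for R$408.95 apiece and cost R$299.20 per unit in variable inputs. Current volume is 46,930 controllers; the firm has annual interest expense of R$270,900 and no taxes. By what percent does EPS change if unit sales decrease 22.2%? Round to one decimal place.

-65.5%

Contribution at this volume is 46,930 × R$109.75 = R$5,150,567.50.
EBIT = R$5,150,567.50 − R$3,134,200 = R$2,016,367.50.
Interest = R$270,900.00, so EBIT − I = R$1,745,467.50.
Degree of combined leverage = contribution ÷ (EBIT − I) = R$5,150,567.50 ÷ R$1,745,467.50 = 2.9508.
%ΔEPS = DCL × %ΔSales = 2.9508 × -22.2% = -65.5%.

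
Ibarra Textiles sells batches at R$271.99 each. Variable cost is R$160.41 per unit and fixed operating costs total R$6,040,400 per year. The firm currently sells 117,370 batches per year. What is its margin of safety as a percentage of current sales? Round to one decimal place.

53.9%

Each unit contributes R$271.99 − R$160.41 = R$111.58. Break-even units = R$6,040,400 ÷ R$111.58 = 54,135.15; break-even revenue = 54,135.15 × R$271.99 = R$14,724,219.36.
Current sales = 117,370 × R$271.99 = R$31,923,466.30.
Margin of safety = (R$31,923,466.30 − R$14,724,219.36) ÷ R$31,923,466.30 = 53.9%.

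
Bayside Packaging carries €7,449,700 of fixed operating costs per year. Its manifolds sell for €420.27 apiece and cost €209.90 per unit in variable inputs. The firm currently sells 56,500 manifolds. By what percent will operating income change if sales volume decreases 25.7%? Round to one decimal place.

-68.9%

Total contribution margin = 56,500 × €210.37 = €11,885,905.00.
Operating income = contribution − fixed costs = €11,885,905.00 − €7,449,700 = €4,436,205.00.
So DOL = total CM / EBIT = €11,885,905.00 / €4,436,205.00 = 2.6793.
Operating income changes by 2.6793 × -25.7% = -68.9%.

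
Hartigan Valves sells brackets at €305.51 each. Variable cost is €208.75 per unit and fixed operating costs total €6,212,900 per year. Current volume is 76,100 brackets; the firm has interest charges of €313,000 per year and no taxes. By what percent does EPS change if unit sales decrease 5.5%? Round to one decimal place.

Contribution at this volume is 76,100 × €96.76 = €7,363,436.00.
Subtracting fixed costs: EBIT = €7,363,436.00 − €6,212,900 = €1,150,536.00.
After interest of €313,000.00, pre-tax earnings = €837,536.00.
DCL = total CM / (EBIT − I) = €7,363,436.00 / €837,536.00 = 8.7918.
%ΔEPS = DCL × %ΔSales = 8.7918 × -5.5% = -48.4%.

-48.4%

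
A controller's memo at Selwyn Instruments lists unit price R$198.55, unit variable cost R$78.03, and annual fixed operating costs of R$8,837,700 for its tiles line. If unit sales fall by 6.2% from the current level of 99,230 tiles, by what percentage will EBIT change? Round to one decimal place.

-23.8%

Total contribution margin = 99,230 × R$120.52 = R$11,959,199.60.
Operating income = contribution − fixed costs = R$11,959,199.60 − R$8,837,700 = R$3,121,499.60.
So DOL = total CM / EBIT = R$11,959,199.60 / R$3,121,499.60 = 3.8312.
So EBIT moves 3.8312 × (-6.2%) = -23.8%.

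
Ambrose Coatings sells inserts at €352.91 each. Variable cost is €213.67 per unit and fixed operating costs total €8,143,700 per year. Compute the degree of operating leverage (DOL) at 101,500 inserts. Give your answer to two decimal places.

Contribution at this volume is 101,500 × €139.24 = €14,132,860.00.
EBIT = €14,132,860.00 − €8,143,700 = €5,989,160.00.
Degree of operating leverage = €14,132,860.00 / €5,989,160.00 = 2.3597.

2.36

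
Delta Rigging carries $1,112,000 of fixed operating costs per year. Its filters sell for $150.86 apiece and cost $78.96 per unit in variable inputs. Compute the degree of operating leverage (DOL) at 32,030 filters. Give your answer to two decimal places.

At 32,030 units, contribution = 32,030 × $71.90 = $2,302,957.00.
EBIT = $2,302,957.00 − $1,112,000 = $1,190,957.00.
So DOL = total CM / EBIT = $2,302,957.00 / $1,190,957.00 = 1.9337.

1.93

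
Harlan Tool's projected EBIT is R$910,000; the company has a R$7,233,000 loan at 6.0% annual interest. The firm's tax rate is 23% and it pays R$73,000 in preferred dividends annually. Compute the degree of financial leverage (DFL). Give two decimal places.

Annual interest charges come to R$433,980.00.
Preferred dividends grossed up pre-tax: R$73,000 / (1 − 0.23) = R$94,805.19.
DFL = EBIT ÷ [EBIT − I − D_p/(1−t)] = R$910,000 ÷ [R$910,000 − R$433,980.00 − R$94,805.19] = R$910,000 ÷ R$381,214.81 = 2.3871.

2.39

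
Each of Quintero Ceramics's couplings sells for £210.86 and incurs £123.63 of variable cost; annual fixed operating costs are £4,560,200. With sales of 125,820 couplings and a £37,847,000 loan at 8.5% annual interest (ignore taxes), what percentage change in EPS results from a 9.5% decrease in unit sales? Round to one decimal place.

At 125,820 units, contribution = 125,820 × £87.23 = £10,975,278.60.
Subtracting fixed costs: EBIT = £10,975,278.60 − £4,560,200 = £6,415,078.60.
After interest of £3,216,995.00, pre-tax earnings = £3,198,083.60.
DCL = total CM / (EBIT − I) = £10,975,278.60 / £3,198,083.60 = 3.4318.
EPS therefore changes by 3.4318 × (-9.5%) = -32.6%.

-32.6%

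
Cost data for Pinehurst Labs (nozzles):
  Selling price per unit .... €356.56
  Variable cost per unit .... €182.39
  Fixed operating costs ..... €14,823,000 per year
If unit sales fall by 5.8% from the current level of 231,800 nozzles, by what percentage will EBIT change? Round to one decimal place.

At 231,800 units, contribution = 231,800 × €174.17 = €40,372,606.00.
Operating income = contribution − fixed costs = €40,372,606.00 − €14,823,000 = €25,549,606.00.
So DOL = total CM / EBIT = €40,372,606.00 / €25,549,606.00 = 1.5802.
%ΔEBIT = DOL × %ΔSales = 1.5802 × -5.8% = -9.2%.

-9.2%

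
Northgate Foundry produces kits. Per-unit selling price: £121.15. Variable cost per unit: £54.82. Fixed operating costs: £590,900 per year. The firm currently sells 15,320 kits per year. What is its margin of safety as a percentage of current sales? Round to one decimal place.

Unit CM = price − variable cost = £121.15 − £54.82 = £66.33. Break-even units = £590,900 ÷ £66.33 = 8,908.49; break-even revenue = 8,908.49 × £121.15 = £1,079,263.30.
Current sales = 15,320 × £121.15 = £1,856,018.00.
Margin of safety = (£1,856,018.00 − £1,079,263.30) ÷ £1,856,018.00 = 41.9%.

41.9%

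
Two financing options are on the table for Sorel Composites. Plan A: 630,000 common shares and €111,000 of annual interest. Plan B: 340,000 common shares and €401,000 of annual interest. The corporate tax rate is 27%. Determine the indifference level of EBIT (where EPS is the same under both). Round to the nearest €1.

€741,000

At indifference, (EBIT − 111,000)(1 − t)/630,000 = (EBIT − 401,000)(1 − t)/340,000.
The (1 − t) factor cancels: (EBIT − 111,000) × 340,000 = (EBIT − 401,000) × 630,000.
EBIT × (630,000 − 340,000) = 401,000 × 630,000 − 111,000 × 340,000 = 214,890,000,000, so EBIT = 214,890,000,000 ÷ 290,000 = 741,000.00.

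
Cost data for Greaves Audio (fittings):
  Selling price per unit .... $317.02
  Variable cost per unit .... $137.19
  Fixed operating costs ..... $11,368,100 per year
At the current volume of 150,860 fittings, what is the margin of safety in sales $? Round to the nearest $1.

$27,784,960

Contribution margin per unit = $317.02 − $137.19 = $179.83. Break-even units = $11,368,100 ÷ $179.83 = 63,215.81; break-even revenue = 63,215.81 × $317.02 = $20,040,677.65.
Current sales = 150,860 × $317.02 = $47,825,637.20.
Margin of safety = $47,825,637.20 − $20,040,677.65 = $27,784,960.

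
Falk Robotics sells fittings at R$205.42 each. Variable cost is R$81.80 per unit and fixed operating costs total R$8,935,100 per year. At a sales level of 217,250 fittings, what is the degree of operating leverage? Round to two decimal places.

1.50

Contribution at this volume is 217,250 × R$123.62 = R$26,856,445.00.
Subtracting fixed costs: EBIT = R$26,856,445.00 − R$8,935,100 = R$17,921,345.00.
Degree of operating leverage = R$26,856,445.00 / R$17,921,345.00 = 1.4986.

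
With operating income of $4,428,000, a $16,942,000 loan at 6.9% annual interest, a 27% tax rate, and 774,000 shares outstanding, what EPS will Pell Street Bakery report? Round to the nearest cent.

Pre-tax income = $4,428,000 − $1,168,998.00 = $3,259,002.00.
Net income = $3,259,002.00 × (1 − 0.27) = $2,379,071.46.
EPS = $2,379,071.46 ÷ 774,000 = $3.07.

$3.07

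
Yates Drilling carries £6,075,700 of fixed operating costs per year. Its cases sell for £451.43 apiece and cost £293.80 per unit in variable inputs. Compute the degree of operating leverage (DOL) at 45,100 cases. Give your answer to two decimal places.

6.88

At 45,100 units, contribution = 45,100 × £157.63 = £7,109,113.00.
Subtracting fixed costs: EBIT = £7,109,113.00 − £6,075,700 = £1,033,413.00.
So DOL = total CM / EBIT = £7,109,113.00 / £1,033,413.00 = 6.8793.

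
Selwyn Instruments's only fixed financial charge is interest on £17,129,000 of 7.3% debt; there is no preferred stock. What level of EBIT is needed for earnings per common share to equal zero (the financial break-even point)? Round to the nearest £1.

£1,250,417

Annual interest = 7.3% × £17,129,000 = £1,250,417.00.
With no preferred dividends, EPS = 0 when EBIT exactly covers interest, so the financial break-even EBIT is £1,250,417.00.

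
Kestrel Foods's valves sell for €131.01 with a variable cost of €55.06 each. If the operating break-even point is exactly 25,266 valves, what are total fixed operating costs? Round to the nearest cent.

€1,918,952.70

Contribution margin per unit = €131.01 − €55.06 = €75.95.
Fixed costs = break-even units × CM = 25,266 × €75.95 = €1,918,952.70.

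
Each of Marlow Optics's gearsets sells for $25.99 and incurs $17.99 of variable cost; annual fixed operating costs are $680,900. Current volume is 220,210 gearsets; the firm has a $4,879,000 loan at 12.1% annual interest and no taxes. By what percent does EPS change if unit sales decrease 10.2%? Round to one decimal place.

Contribution at this volume is 220,210 × $8.00 = $1,761,680.00.
Operating income = contribution − fixed costs = $1,761,680.00 − $680,900 = $1,080,780.00.
After interest of $590,359.00, pre-tax earnings = $490,421.00.
Degree of combined leverage = contribution ÷ (EBIT − I) = $1,761,680.00 ÷ $490,421.00 = 3.5922.
EPS therefore changes by 3.5922 × (-10.2%) = -36.6%.

-36.6%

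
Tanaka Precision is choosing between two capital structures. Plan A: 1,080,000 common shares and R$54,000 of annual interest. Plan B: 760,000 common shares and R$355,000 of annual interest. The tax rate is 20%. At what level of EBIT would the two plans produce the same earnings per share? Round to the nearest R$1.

R$1,069,875

Set EPS_A = EPS_B: (EBIT − R$54,000)(1 − 0.20) ÷ 1,080,000 = (EBIT − R$355,000)(1 − 0.20) ÷ 760,000.
Cancelling (1 − t) and cross-multiplying: 760,000·(EBIT − 54,000) = 1,080,000·(EBIT − 355,000).
Solving, EBIT = (355,000·1,080,000 − 54,000·760,000) / (1,080,000 − 760,000) = 342,360,000,000 / 320,000 = 1,069,875.00.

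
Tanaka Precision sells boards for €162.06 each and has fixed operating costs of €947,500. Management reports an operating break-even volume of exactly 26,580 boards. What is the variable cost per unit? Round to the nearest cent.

Contribution per unit must be FC / Q = €947,500 / 26,580 = €35.6471.
Hence VC = price − CM = €162.06 − €35.6471 = €126.41.

€126.41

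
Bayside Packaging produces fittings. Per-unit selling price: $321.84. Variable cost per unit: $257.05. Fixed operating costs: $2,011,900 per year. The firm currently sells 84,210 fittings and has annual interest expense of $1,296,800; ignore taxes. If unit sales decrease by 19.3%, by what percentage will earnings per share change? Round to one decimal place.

At 84,210 units, contribution = 84,210 × $64.79 = $5,455,965.90.
Subtracting fixed costs: EBIT = $5,455,965.90 − $2,011,900 = $3,444,065.90.
Interest = $1,296,800.00, so EBIT − I = $2,147,265.90.
Degree of combined leverage = contribution ÷ (EBIT − I) = $5,455,965.90 ÷ $2,147,265.90 = 2.5409.
%ΔEPS = DCL × %ΔSales = 2.5409 × -19.3% = -49.0%.

-49.0%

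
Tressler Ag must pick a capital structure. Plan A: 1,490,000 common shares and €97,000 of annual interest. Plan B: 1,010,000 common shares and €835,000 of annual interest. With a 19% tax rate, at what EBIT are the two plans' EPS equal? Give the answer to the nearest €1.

Set EPS_A = EPS_B: (EBIT − €97,000)(1 − 0.19) ÷ 1,490,000 = (EBIT − €835,000)(1 − 0.19) ÷ 1,010,000.
The (1 − t) factor cancels: (EBIT − 97,000) × 1,010,000 = (EBIT − 835,000) × 1,490,000.
Solving, EBIT = (835,000·1,490,000 − 97,000·1,010,000) / (1,490,000 − 1,010,000) = 1,146,180,000,000 / 480,000 = 2,387,875.00.

€2,387,875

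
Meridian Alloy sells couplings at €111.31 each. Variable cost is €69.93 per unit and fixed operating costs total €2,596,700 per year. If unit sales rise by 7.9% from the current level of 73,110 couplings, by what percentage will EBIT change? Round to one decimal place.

+55.8%

Contribution at this volume is 73,110 × €41.38 = €3,025,291.80.
EBIT = €3,025,291.80 − €2,596,700 = €428,591.80.
DOL = contribution ÷ EBIT = €3,025,291.80 ÷ €428,591.80 = 7.0587.
Operating income changes by 7.0587 × +7.9% = +55.8%.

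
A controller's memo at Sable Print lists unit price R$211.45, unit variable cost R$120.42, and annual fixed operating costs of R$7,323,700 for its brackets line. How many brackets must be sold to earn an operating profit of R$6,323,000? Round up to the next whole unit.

Contribution margin per unit = R$211.45 − R$120.42 = R$91.03.
Units = (FC + target) / CM = (R$7,323,700 + R$6,323,000) / R$91.03 = 149,914.31, so 149,915 brackets.

149,915 brackets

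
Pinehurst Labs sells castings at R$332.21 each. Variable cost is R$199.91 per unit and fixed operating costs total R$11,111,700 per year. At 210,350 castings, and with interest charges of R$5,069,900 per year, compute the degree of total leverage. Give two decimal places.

2.39

At 210,350 units, contribution = 210,350 × R$132.30 = R$27,829,305.00.
EBIT = R$27,829,305.00 − R$11,111,700 = R$16,717,605.00. Interest = R$5,069,900.00, so EBIT − I = R$11,647,705.00.
DCL = contribution ÷ (EBIT − I) = R$27,829,305.00 ÷ R$11,647,705.00 = 2.3893.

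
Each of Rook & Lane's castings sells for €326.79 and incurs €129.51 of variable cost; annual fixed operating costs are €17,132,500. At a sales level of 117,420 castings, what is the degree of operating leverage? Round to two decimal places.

3.84

Contribution at this volume is 117,420 × €197.28 = €23,164,617.60.
Subtracting fixed costs: EBIT = €23,164,617.60 − €17,132,500 = €6,032,117.60.
Degree of operating leverage = €23,164,617.60 / €6,032,117.60 = 3.8402.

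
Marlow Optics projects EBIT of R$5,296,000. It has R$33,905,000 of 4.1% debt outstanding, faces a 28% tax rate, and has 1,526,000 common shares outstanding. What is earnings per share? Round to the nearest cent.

R$1.84

Interest = R$1,390,105.00, so EBT = R$5,296,000 − R$1,390,105.00 = R$3,905,895.00.
Net income = R$3,905,895.00 × (1 − 0.28) = R$2,812,244.40.
EPS = R$2,812,244.40 ÷ 1,526,000 = R$1.84.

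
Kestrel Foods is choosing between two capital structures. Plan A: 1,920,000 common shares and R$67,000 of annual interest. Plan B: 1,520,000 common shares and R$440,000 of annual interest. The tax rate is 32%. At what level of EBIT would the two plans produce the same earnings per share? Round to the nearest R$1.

Set EPS_A = EPS_B: (EBIT − R$67,000)(1 − 0.32) ÷ 1,920,000 = (EBIT − R$440,000)(1 − 0.32) ÷ 1,520,000.
Cancelling (1 − t) and cross-multiplying: 1,520,000·(EBIT − 67,000) = 1,920,000·(EBIT − 440,000).
EBIT × (1,920,000 − 1,520,000) = 440,000 × 1,920,000 − 67,000 × 1,520,000 = 742,960,000,000, so EBIT = 742,960,000,000 ÷ 400,000 = 1,857,400.00.

R$1,857,400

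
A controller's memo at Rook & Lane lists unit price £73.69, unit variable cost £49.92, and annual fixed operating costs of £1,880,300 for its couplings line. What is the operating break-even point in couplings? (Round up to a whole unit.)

79,104 couplings

Unit CM = price − variable cost = £73.69 − £49.92 = £23.77.
Break-even Q = £1,880,300 / £23.77 = 79,103.91 → 79,104 couplings.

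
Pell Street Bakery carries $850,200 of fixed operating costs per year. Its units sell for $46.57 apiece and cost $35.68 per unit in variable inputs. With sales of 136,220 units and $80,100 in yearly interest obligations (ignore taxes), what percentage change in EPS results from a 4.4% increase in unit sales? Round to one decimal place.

At 136,220 units, contribution = 136,220 × $10.89 = $1,483,435.80.
Subtracting fixed costs: EBIT = $1,483,435.80 − $850,200 = $633,235.80.
Interest = $80,100.00, so EBIT − I = $553,135.80.
DCL = total CM / (EBIT − I) = $1,483,435.80 / $553,135.80 = 2.6819.
EPS therefore changes by 2.6819 × (+4.4%) = +11.8%.

+11.8%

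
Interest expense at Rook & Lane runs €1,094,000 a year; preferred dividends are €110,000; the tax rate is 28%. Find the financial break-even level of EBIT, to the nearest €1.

Grossing the preferred dividend up to pre-tax terms: €110,000 / (1 − 0.28) = €152,777.78.
EPS = 0 when EBIT covers interest plus the pre-tax preferred burden: €1,094,000 + €152,777.78 = €1,246,777.78.

€1,246,778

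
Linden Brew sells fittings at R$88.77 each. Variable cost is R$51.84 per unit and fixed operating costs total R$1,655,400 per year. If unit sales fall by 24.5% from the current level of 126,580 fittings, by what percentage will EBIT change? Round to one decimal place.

-37.9%

At 126,580 units, contribution = 126,580 × R$36.93 = R$4,674,599.40.
Subtracting fixed costs: EBIT = R$4,674,599.40 − R$1,655,400 = R$3,019,199.40.
So DOL = total CM / EBIT = R$4,674,599.40 / R$3,019,199.40 = 1.5483.
Operating income changes by 1.5483 × -24.5% = -37.9%.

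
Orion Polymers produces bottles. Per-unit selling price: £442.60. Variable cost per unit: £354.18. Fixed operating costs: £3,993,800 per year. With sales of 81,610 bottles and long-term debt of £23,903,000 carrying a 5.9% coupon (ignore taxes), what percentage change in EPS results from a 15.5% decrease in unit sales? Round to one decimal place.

At 81,610 units, contribution = 81,610 × £88.42 = £7,215,956.20.
EBIT = £7,215,956.20 − £3,993,800 = £3,222,156.20.
After interest of £1,410,277.00, pre-tax earnings = £1,811,879.20.
Degree of combined leverage = contribution ÷ (EBIT − I) = £7,215,956.20 ÷ £1,811,879.20 = 3.9826.
EPS therefore changes by 3.9826 × (-15.5%) = -61.7%.

-61.7%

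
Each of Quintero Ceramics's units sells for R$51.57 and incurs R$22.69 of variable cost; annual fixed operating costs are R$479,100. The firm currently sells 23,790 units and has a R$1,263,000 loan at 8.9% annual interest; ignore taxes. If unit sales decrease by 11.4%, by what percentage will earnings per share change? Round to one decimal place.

-82.0%

Total contribution margin = 23,790 × R$28.88 = R$687,055.20.
Operating income = contribution − fixed costs = R$687,055.20 − R$479,100 = R$207,955.20.
Interest = R$112,407.00, so EBIT − I = R$95,548.20.
DCL = total CM / (EBIT − I) = R$687,055.20 / R$95,548.20 = 7.1907.
EPS therefore changes by 7.1907 × (-11.4%) = -82.0%.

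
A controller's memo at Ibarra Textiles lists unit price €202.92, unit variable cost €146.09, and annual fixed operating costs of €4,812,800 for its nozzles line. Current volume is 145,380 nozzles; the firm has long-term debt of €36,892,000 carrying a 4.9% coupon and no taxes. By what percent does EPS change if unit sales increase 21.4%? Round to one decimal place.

+107.7%

At 145,380 units, contribution = 145,380 × €56.83 = €8,261,945.40.
Subtracting fixed costs: EBIT = €8,261,945.40 − €4,812,800 = €3,449,145.40.
Interest = €1,807,708.00, so EBIT − I = €1,641,437.40.
Degree of combined leverage = contribution ÷ (EBIT − I) = €8,261,945.40 ÷ €1,641,437.40 = 5.0334.
EPS therefore changes by 5.0334 × (+21.4%) = +107.7%.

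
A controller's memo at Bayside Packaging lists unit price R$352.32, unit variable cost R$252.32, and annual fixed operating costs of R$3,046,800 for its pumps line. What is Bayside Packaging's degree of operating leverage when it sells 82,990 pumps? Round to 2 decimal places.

1.58

Total contribution margin = 82,990 × R$100.00 = R$8,299,000.00.
Subtracting fixed costs: EBIT = R$8,299,000.00 − R$3,046,800 = R$5,252,200.00.
DOL = contribution ÷ EBIT = R$8,299,000.00 ÷ R$5,252,200.00 = 1.5801.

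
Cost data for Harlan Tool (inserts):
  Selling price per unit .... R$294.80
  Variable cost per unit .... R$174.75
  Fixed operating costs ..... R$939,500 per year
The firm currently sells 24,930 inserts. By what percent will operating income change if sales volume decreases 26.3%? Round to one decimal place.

At 24,930 units, contribution = 24,930 × R$120.05 = R$2,992,846.50.
EBIT = R$2,992,846.50 − R$939,500 = R$2,053,346.50.
Degree of operating leverage = R$2,992,846.50 / R$2,053,346.50 = 1.4575.
Operating income changes by 1.4575 × -26.3% = -38.3%.

-38.3%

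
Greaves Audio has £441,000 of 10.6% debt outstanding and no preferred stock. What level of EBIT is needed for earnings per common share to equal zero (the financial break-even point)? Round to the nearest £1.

Annual interest = 10.6% × £441,000 = £46,746.00.
With no preferred dividends, EPS = 0 when EBIT exactly covers interest, so the financial break-even EBIT is £46,746.00.

£46,746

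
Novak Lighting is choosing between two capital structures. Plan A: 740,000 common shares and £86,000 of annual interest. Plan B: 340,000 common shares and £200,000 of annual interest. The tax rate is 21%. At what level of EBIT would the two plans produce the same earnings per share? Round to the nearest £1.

£296,900

Set EPS_A = EPS_B: (EBIT − £86,000)(1 − 0.21) ÷ 740,000 = (EBIT − £200,000)(1 − 0.21) ÷ 340,000.
Cancelling (1 − t) and cross-multiplying: 340,000·(EBIT − 86,000) = 740,000·(EBIT − 200,000).
Solving, EBIT = (200,000·740,000 − 86,000·340,000) / (740,000 − 340,000) = 118,760,000,000 / 400,000 = 296,900.00.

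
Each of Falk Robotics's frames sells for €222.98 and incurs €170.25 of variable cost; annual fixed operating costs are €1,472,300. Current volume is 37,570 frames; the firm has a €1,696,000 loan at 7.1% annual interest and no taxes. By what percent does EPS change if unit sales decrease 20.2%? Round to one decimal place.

-103.0%

Total contribution margin = 37,570 × €52.73 = €1,981,066.10.
Operating income = contribution − fixed costs = €1,981,066.10 − €1,472,300 = €508,766.10.
After interest of €120,416.00, pre-tax earnings = €388,350.10.
DCL = total CM / (EBIT − I) = €1,981,066.10 / €388,350.10 = 5.1012.
%ΔEPS = DCL × %ΔSales = 5.1012 × -20.2% = -103.0%.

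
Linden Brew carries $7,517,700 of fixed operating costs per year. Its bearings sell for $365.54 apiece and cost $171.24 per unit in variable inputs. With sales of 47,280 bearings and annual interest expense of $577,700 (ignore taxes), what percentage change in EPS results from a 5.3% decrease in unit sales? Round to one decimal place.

-44.6%

At 47,280 units, contribution = 47,280 × $194.30 = $9,186,504.00.
Operating income = contribution − fixed costs = $9,186,504.00 − $7,517,700 = $1,668,804.00.
Interest = $577,700.00, so EBIT − I = $1,091,104.00.
DCL = total CM / (EBIT − I) = $9,186,504.00 / $1,091,104.00 = 8.4195.
%ΔEPS = DCL × %ΔSales = 8.4195 × -5.3% = -44.6%.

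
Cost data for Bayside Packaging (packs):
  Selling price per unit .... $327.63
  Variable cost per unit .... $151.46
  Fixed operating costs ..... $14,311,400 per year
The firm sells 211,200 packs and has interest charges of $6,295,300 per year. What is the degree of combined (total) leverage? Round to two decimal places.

2.24

Contribution at this volume is 211,200 × $176.17 = $37,207,104.00.
Operating income = contribution − fixed costs = $37,207,104.00 − $14,311,400 = $22,895,704.00. Interest = $6,295,300.00, so EBIT − I = $16,600,404.00.
Degree of total leverage = total CM / (EBIT − interest) = $37,207,104.00 / $16,600,404.00 = 2.2413.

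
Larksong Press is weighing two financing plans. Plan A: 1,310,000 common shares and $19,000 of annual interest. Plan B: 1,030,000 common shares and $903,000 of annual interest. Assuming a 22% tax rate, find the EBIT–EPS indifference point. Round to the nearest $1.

At indifference, (EBIT − 19,000)(1 − t)/1,310,000 = (EBIT − 903,000)(1 − t)/1,030,000.
Cancelling (1 − t) and cross-multiplying: 1,030,000·(EBIT − 19,000) = 1,310,000·(EBIT − 903,000).
EBIT × (1,310,000 − 1,030,000) = 903,000 × 1,310,000 − 19,000 × 1,030,000 = 1,163,360,000,000, so EBIT = 1,163,360,000,000 ÷ 280,000 = 4,154,857.14.

$4,154,857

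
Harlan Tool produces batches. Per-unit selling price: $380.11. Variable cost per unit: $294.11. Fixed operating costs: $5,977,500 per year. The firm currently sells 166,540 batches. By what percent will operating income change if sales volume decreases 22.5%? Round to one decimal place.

Contribution at this volume is 166,540 × $86.00 = $14,322,440.00.
Operating income = contribution − fixed costs = $14,322,440.00 − $5,977,500 = $8,344,940.00.
So DOL = total CM / EBIT = $14,322,440.00 / $8,344,940.00 = 1.7163.
Operating income changes by 1.7163 × -22.5% = -38.6%.

-38.6%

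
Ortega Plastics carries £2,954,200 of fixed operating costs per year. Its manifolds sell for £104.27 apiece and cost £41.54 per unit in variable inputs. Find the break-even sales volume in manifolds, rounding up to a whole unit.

Unit CM = price − variable cost = £104.27 − £41.54 = £62.73.
Break-even Q = £2,954,200 / £62.73 = 47,093.89 → 47,094 manifolds.

47,094 manifolds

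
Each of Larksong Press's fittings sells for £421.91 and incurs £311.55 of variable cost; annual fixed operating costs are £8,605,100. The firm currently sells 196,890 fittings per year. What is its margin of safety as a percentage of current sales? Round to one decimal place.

60.4%

Unit CM = price − variable cost = £421.91 − £311.55 = £110.36. Break-even units = £8,605,100 ÷ £110.36 = 77,973.00; break-even revenue = 77,973.00 × £421.91 = £32,897,587.36.
Actual sales revenue = 196,890 × £421.91 = £83,069,859.90.
Margin of safety = (£83,069,859.90 − £32,897,587.36) ÷ £83,069,859.90 = 60.4%.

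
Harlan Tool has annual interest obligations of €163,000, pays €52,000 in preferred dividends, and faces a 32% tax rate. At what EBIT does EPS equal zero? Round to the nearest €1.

€239,471

Grossing the preferred dividend up to pre-tax terms: €52,000 / (1 − 0.32) = €76,470.59.
EPS = 0 when EBIT covers interest plus the pre-tax preferred burden: €163,000 + €76,470.59 = €239,470.59.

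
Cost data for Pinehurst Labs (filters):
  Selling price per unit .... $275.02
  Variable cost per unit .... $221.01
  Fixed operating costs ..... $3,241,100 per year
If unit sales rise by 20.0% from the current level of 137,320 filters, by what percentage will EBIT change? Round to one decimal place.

+35.5%

Total contribution margin = 137,320 × $54.01 = $7,416,653.20.
Operating income = contribution − fixed costs = $7,416,653.20 − $3,241,100 = $4,175,553.20.
DOL = contribution ÷ EBIT = $7,416,653.20 ÷ $4,175,553.20 = 1.7762.
So EBIT moves 1.7762 × (+20.0%) = +35.5%.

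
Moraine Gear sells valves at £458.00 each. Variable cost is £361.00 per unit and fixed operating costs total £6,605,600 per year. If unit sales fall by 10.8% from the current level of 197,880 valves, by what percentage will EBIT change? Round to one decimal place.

-16.5%

Total contribution margin = 197,880 × £97.00 = £19,194,360.00.
Operating income = contribution − fixed costs = £19,194,360.00 − £6,605,600 = £12,588,760.00.
So DOL = total CM / EBIT = £19,194,360.00 / £12,588,760.00 = 1.5247.
So EBIT moves 1.5247 × (-10.8%) = -16.5%.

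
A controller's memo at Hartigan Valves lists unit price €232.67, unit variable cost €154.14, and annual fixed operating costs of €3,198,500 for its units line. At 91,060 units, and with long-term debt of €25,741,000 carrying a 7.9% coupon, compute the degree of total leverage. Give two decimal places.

3.73

Total contribution margin = 91,060 × €78.53 = €7,150,941.80.
EBIT = €7,150,941.80 − €3,198,500 = €3,952,441.80. Interest = €2,033,539.00, so EBIT − I = €1,918,902.80.
Degree of total leverage = total CM / (EBIT − interest) = €7,150,941.80 / €1,918,902.80 = 3.7266.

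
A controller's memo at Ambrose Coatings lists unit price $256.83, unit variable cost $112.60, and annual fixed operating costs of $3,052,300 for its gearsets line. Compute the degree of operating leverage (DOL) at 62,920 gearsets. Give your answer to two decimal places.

1.51

Contribution at this volume is 62,920 × $144.23 = $9,074,951.60.
Operating income = contribution − fixed costs = $9,074,951.60 − $3,052,300 = $6,022,651.60.
DOL = contribution ÷ EBIT = $9,074,951.60 ÷ $6,022,651.60 = 1.5068.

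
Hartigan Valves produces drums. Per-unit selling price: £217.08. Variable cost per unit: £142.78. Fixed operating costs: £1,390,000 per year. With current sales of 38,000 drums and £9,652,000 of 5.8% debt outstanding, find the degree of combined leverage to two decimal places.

3.23

Contribution at this volume is 38,000 × £74.30 = £2,823,400.00.
Operating income = contribution − fixed costs = £2,823,400.00 − £1,390,000 = £1,433,400.00. Interest = £559,816.00.
DOL = £2,823,400.00 ÷ £1,433,400.00 = 1.9697; DFL = £1,433,400.00 ÷ £873,584.00 = 1.6408.
Combined leverage = 1.9697 × 1.6408 = 3.2319.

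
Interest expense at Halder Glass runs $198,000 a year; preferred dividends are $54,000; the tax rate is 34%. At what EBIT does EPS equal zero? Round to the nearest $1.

Grossing the preferred dividend up to pre-tax terms: $54,000 / (1 − 0.34) = $81,818.18.
Financial break-even EBIT = interest + D_p ÷ (1 − t) = $198,000 + $81,818.18 = $279,818.18.

$279,818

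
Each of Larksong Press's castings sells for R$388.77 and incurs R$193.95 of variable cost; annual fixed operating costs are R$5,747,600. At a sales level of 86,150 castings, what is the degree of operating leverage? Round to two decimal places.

1.52

At 86,150 units, contribution = 86,150 × R$194.82 = R$16,783,743.00.
EBIT = R$16,783,743.00 − R$5,747,600 = R$11,036,143.00.
So DOL = total CM / EBIT = R$16,783,743.00 / R$11,036,143.00 = 1.5208.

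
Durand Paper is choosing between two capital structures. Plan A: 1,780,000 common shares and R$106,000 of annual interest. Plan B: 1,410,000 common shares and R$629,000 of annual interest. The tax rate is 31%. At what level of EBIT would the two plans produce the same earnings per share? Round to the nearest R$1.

At indifference, (EBIT − 106,000)(1 − t)/1,780,000 = (EBIT − 629,000)(1 − t)/1,410,000.
Cancelling (1 − t) and cross-multiplying: 1,410,000·(EBIT − 106,000) = 1,780,000·(EBIT − 629,000).
EBIT × (1,780,000 − 1,410,000) = 629,000 × 1,780,000 − 106,000 × 1,410,000 = 970,160,000,000, so EBIT = 970,160,000,000 ÷ 370,000 = 2,622,054.05.

R$2,622,054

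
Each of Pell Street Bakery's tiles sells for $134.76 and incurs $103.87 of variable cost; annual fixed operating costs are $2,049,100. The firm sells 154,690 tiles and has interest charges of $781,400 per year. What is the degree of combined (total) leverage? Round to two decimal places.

2.45

Total contribution margin = 154,690 × $30.89 = $4,778,374.10.
Operating income = contribution − fixed costs = $4,778,374.10 − $2,049,100 = $2,729,274.10. Interest = $781,400.00.
DOL = $4,778,374.10 ÷ $2,729,274.10 = 1.7508; DFL = $2,729,274.10 ÷ $1,947,874.10 = 1.4012.
DCL = DOL × DFL = 1.7508 × 1.4012 = 2.4532.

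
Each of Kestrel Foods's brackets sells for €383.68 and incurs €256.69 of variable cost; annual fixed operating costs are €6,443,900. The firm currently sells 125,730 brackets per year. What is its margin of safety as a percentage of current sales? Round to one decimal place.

59.6%

Unit CM = price − variable cost = €383.68 − €256.69 = €126.99. Break-even units = €6,443,900 ÷ €126.99 = 50,743.37; break-even revenue = 50,743.37 × €383.68 = €19,469,214.52.
Actual sales revenue = 125,730 × €383.68 = €48,240,086.40.
Margin of safety = (€48,240,086.40 − €19,469,214.52) ÷ €48,240,086.40 = 59.6%.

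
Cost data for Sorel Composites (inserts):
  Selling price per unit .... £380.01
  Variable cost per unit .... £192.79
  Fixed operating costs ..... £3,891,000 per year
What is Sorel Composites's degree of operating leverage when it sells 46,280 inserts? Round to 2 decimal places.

Contribution at this volume is 46,280 × £187.22 = £8,664,541.60.
Subtracting fixed costs: EBIT = £8,664,541.60 − £3,891,000 = £4,773,541.60.
DOL = contribution ÷ EBIT = £8,664,541.60 ÷ £4,773,541.60 = 1.8151.

1.82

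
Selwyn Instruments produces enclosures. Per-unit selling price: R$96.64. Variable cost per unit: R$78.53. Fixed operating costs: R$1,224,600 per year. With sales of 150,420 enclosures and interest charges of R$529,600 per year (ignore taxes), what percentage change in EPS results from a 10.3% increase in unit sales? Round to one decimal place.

+28.9%

Contribution at this volume is 150,420 × R$18.11 = R$2,724,106.20.
Operating income = contribution − fixed costs = R$2,724,106.20 − R$1,224,600 = R$1,499,506.20.
After interest of R$529,600.00, pre-tax earnings = R$969,906.20.
DCL = total CM / (EBIT − I) = R$2,724,106.20 / R$969,906.20 = 2.8086.
EPS therefore changes by 2.8086 × (+10.3%) = +28.9%.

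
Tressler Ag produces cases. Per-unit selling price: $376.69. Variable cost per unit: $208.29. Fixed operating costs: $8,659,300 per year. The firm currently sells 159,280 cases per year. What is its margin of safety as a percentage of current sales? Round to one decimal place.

67.7%

Each unit contributes $376.69 − $208.29 = $168.40. Break-even units = $8,659,300 ÷ $168.40 = 51,421.02; break-even revenue = 51,421.02 × $376.69 = $19,369,784.54.
Current sales = 159,280 × $376.69 = $59,999,183.20.
Margin of safety = ($59,999,183.20 − $19,369,784.54) ÷ $59,999,183.20 = 67.7%.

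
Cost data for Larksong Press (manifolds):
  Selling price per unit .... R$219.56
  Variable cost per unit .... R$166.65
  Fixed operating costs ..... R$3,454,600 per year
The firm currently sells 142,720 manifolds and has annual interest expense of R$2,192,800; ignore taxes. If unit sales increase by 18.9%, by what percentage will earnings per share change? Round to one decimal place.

+75.0%

Total contribution margin = 142,720 × R$52.91 = R$7,551,315.20.
Operating income = contribution − fixed costs = R$7,551,315.20 − R$3,454,600 = R$4,096,715.20.
After interest of R$2,192,800.00, pre-tax earnings = R$1,903,915.20.
Degree of combined leverage = contribution ÷ (EBIT − I) = R$7,551,315.20 ÷ R$1,903,915.20 = 3.9662.
EPS therefore changes by 3.9662 × (+18.9%) = +75.0%.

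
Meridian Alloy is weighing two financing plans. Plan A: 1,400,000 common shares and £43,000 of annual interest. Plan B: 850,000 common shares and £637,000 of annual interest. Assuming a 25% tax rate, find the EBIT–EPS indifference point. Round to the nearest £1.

At indifference, (EBIT − 43,000)(1 − t)/1,400,000 = (EBIT − 637,000)(1 − t)/850,000.
The (1 − t) factor cancels: (EBIT − 43,000) × 850,000 = (EBIT − 637,000) × 1,400,000.
Solving, EBIT = (637,000·1,400,000 − 43,000·850,000) / (1,400,000 − 850,000) = 855,250,000,000 / 550,000 = 1,555,000.00.

£1,555,000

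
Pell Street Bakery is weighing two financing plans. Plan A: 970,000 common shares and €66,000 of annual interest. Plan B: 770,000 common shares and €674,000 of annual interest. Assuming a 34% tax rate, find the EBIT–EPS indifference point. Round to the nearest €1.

Set EPS_A = EPS_B: (EBIT − €66,000)(1 − 0.34) ÷ 970,000 = (EBIT − €674,000)(1 − 0.34) ÷ 770,000.
The (1 − t) factor cancels: (EBIT − 66,000) × 770,000 = (EBIT − 674,000) × 970,000.
Solving, EBIT = (674,000·970,000 − 66,000·770,000) / (970,000 − 770,000) = 602,960,000,000 / 200,000 = 3,014,800.00.

€3,014,800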